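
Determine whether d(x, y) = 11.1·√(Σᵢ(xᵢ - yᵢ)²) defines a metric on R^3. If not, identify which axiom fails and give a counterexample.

Yes. The L2 (Euclidean) norm induces a metric on R^3, and multiplying a metric by a positive constant 11.1 > 0 preserves all four axioms: non-negativity (11.1·||x-y|| ≥ 0), identity (11.1·||x-y|| = 0 ⟺ ||x-y|| = 0 ⟺ x = y), symmetry (||x-y|| = ||y-x||), and the triangle inequality (11.1·||x-z|| ≤ 11.1·||x-y|| + 11.1·||y-z||). So d is a metric.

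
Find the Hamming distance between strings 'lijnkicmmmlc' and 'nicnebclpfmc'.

Differing positions: 1, 3, 5, 6, 8, 9, 10, 11. Hamming distance = 8.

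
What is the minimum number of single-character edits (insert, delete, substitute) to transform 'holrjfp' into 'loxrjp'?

Let D[i][j] be the edit distance between the first i characters of 'holrjfp' and the first j characters of 'loxrjp', with D[i][0] = i, D[0][j] = j, and D[i][j] = D[i-1][j-1] if the characters match, else 1 + min(D[i-1][j], D[i][j-1], D[i-1][j-1]). Filling the table (rows: prefixes of 'holrjfp', columns: prefixes of 'loxrjp'):
     ε  l  o  x  r  j  p
  ε  0  1  2  3  4  5  6
  h  1  1  2  3  4  5  6
  o  2  2  1  2  3  4  5
  l  3  2  2  2  3  4  5
  r  4  3  3  3  2  3  4
  j  5  4  4  4  3  2  3
  f  6  5  5  5  4  3  3
  p  7  6  6  6  5  4  3
The bottom-right entry gives D[7][6] = 3, so no sequence of fewer than 3 edits works. Backtracking through the table gives one optimal edit sequence (3 edits):
  holrjfp → lolrjfp (sub h→l @1)
  lolrjfp → loxrjfp (sub l→x @3)
  loxrjfp → loxrjp (del f @6)
Edit distance = 3.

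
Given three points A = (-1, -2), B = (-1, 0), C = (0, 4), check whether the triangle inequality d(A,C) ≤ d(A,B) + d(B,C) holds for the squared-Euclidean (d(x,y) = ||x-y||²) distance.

d(A,B) = 0² + 2² = 4, d(B,C) = 1² + 4² = 17, d(A,C) = 1² + 6² = 37.
d(A,C) = 37 > 4 + 17 = 21. Triangle inequality is VIOLATED. (Squared-Euclidean is not a metric — this is a counterexample.)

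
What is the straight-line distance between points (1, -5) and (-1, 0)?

√(Σ(x_i - y_i)²) = √((1 - (-1))² + (-5 - 0)²)
= √(2² + (-5)²) = √(4 + 25) = √29 ≈ 5.3852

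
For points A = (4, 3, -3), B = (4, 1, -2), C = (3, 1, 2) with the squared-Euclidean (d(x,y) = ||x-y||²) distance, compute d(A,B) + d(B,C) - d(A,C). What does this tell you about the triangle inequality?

d(A,B) = 0² + 2² + 1² = 5, d(B,C) = 1² + 0² + 4² = 17, d(A,C) = 1² + 2² + 5² = 30.
d(A,B) + d(B,C) - d(A,C) = 5 + 17 - 30 = 22 - 30 = -8. This is < 0, so the triangle inequality FAILS for these points (squared-Euclidean is not a metric).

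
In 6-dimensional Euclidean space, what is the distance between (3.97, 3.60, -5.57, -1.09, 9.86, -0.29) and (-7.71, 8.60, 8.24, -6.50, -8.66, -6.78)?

√(Σ(x_i - y_i)²) = √((3.97 - (-7.71))² + (3.6 - 8.6)² + (-5.57 - 8.24)² + (-1.09 - (-6.5))² + (9.86 - (-8.66))² + (-0.29 - (-6.78))²)
= √(11.68² + (-5)² + (-13.81)² + 5.41² + 18.52² + 6.49²) = √(136.4224 + 25 + 190.7161 + 29.2681 + 342.9904 + 42.1201) = √766.5171 ≈ 27.686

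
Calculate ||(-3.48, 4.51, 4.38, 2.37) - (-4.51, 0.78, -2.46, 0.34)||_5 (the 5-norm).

(Σ|x_i - y_i|^5)^(1/5) = (|-3.48 - (-4.51)|^5 + |4.51 - 0.78|^5 + |4.38 - (-2.46)|^5 + |2.37 - 0.34|^5)^(1/5)
= (1.03^5 + 3.73^5 + 6.84^5 + 2.03^5)^(1/5) ≈ (1.1593 + 722.0116 + 14972.0238 + 34.4731)^(1/5) = (15729.6678)^(1/5) ≈ 6.9079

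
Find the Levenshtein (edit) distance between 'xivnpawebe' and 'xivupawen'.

Let D[i][j] be the edit distance between the first i characters of 'xivnpawebe' and the first j characters of 'xivupawen', with D[i][0] = i, D[0][j] = j, and D[i][j] = D[i-1][j-1] if the characters match, else 1 + min(D[i-1][j], D[i][j-1], D[i-1][j-1]). Filling the table (rows: prefixes of 'xivnpawebe', columns: prefixes of 'xivupawen'):
     ε  x  i  v  u  p  a  w  e  n
  ε  0  1  2  3  4  5  6  7  8  9
  x  1  0  1  2  3  4  5  6  7  8
  i  2  1  0  1  2  3  4  5  6  7
  v  3  2  1  0  1  2  3  4  5  6
  n  4  3  2  1  1  2  3  4  5  5
  p  5  4  3  2  2  1  2  3  4  5
  a  6  5  4  3  3  2  1  2  3  4
  w  7  6  5  4  4  3  2  1  2  3
  e  8  7  6  5  5  4  3  2  1  2
  b  9  8  7  6  6  5  4  3  2  2
  e 10  9  8  7  7  6  5  4  3  3
The bottom-right entry gives D[10][9] = 3, so no sequence of fewer than 3 edits works. Backtracking through the table gives one optimal edit sequence (3 edits):
  xivnpawebe → xivupawebe (sub n→u @4)
  xivupawebe → xivupawee (del b @9)
  xivupawee → xivupawen (sub e→n @9)
Edit distance = 3.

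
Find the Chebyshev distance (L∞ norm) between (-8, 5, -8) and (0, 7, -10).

max(|x_i - y_i|) = max(|-8 - 0|, |5 - 7|, |-8 - (-10)|) = max(8, 2, 2) = 8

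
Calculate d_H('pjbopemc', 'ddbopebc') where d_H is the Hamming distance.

Differing positions: 1, 2, 7. Hamming distance = 3.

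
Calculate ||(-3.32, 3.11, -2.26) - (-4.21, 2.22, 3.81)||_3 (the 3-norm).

(Σ|x_i - y_i|^3)^(1/3) = (|-3.32 - (-4.21)|^3 + |3.11 - 2.22|^3 + |-2.26 - 3.81|^3)^(1/3)
= (0.89^3 + 0.89^3 + 6.07^3)^(1/3) ≈ (0.705 + 0.705 + 223.6485)^(1/3) = (225.0585)^(1/3) ≈ 6.0827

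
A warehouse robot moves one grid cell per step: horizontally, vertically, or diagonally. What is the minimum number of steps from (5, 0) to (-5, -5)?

max(|x_i - y_i|) = max(|5 - (-5)|, |0 - (-5)|) = max(10, 5) = 10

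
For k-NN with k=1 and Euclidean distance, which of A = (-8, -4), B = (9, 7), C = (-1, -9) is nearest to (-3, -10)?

Distances: d(A) ≈ 7.8102, d(B) ≈ 20.8087, d(C) ≈ 2.2361. Nearest: C = (-1, -9) with distance 2.2361.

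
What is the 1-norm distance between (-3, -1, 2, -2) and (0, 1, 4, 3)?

Σ|x_i - y_i| = |-3 - 0| + |-1 - 1| + |2 - 4| + |-2 - 3| = 3 + 2 + 2 + 5 = 12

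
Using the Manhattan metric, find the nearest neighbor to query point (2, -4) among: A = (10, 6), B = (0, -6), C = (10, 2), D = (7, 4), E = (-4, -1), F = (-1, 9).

Distances: d(A) = 18, d(B) = 4, d(C) = 14, d(D) = 13, d(E) = 9, d(F) = 16. Nearest: B = (0, -6) with distance 4.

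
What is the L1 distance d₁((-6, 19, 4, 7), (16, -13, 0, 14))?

Σ|x_i - y_i| = |-6 - 16| + |19 - (-13)| + |4 - 0| + |7 - 14| = 22 + 32 + 4 + 7 = 65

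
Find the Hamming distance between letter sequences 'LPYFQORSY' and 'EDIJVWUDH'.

Differing positions: 1, 2, 3, 4, 5, 6, 7, 8, 9. Hamming distance = 9.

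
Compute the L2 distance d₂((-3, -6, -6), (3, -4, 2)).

√(Σ(x_i - y_i)²) = √((-3 - 3)² + (-6 - (-4))² + (-6 - 2)²)
= √((-6)² + (-2)² + (-8)²) = √(36 + 4 + 64) = √104 ≈ 10.198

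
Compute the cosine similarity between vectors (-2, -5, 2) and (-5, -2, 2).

With u = (-2, -5, 2), v = (-5, -2, 2):
u·v = (-2)·(-5) + (-5)·(-2) + 2·2 = 10 + 10 + 4 = 24.
|u| = √((-2)² + (-5)² + 2²) = √33, |v| = √((-5)² + (-2)² + 2²) = √33, so |u||v| = √(33·33) = √1089 = 33.
cos θ = (u·v)/(|u||v|) = 24/33 ≈ 0.7273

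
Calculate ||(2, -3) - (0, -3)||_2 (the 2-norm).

(Σ|x_i - y_i|^2)^(1/2) = (|2 - 0|^2 + |-3 - (-3)|^2)^(1/2)
= (2^2 + 0^2)^(1/2) = (4 + 0)^(1/2) = (4)^(1/2) = 2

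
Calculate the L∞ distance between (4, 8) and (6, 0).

max(|x_i - y_i|) = max(|4 - 6|, |8 - 0|) = max(2, 8) = 8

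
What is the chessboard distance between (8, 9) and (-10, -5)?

max(|x_i - y_i|) = max(|8 - (-10)|, |9 - (-5)|) = max(18, 14) = 18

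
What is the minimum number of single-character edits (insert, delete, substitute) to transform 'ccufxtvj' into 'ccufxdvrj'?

Let D[i][j] be the edit distance between the first i characters of 'ccufxtvj' and the first j characters of 'ccufxdvrj', with D[i][0] = i, D[0][j] = j, and D[i][j] = D[i-1][j-1] if the characters match, else 1 + min(D[i-1][j], D[i][j-1], D[i-1][j-1]). Filling the table (rows: prefixes of 'ccufxtvj', columns: prefixes of 'ccufxdvrj'):
     ε  c  c  u  f  x  d  v  r  j
  ε  0  1  2  3  4  5  6  7  8  9
  c  1  0  1  2  3  4  5  6  7  8
  c  2  1  0  1  2  3  4  5  6  7
  u  3  2  1  0  1  2  3  4  5  6
  f  4  3  2  1  0  1  2  3  4  5
  x  5  4  3  2  1  0  1  2  3  4
  t  6  5  4  3  2  1  1  2  3  4
  v  7  6  5  4  3  2  2  1  2  3
  j  8  7  6  5  4  3  3  2  2  2
The bottom-right entry gives D[8][9] = 2, so no sequence of fewer than 2 edits works. Backtracking through the table gives one optimal edit sequence (2 edits):
  ccufxtvj → ccufxdvj (sub t→d @6)
  ccufxdvj → ccufxdvrj (ins r @8)
Edit distance = 2.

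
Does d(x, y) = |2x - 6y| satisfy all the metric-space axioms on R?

No. d fails symmetry: d(7, 6) = |2·7 - 6·6| = |-22| = 22, but d(6, 7) = |2·6 - 6·7| = |-30| = 30. Since 22 ≠ 30, d(x,y) ≠ d(y,x) in general.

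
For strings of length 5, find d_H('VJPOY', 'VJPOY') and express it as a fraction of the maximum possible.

Differing positions: none. Hamming distance = 0. The maximum possible Hamming distance for length-5 strings is 5, so d_H/5 = 0/5 = 0.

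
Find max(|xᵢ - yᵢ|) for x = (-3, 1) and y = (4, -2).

max(|x_i - y_i|) = max(|-3 - 4|, |1 - (-2)|) = max(7, 3) = 7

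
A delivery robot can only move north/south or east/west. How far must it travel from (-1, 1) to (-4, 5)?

Σ|x_i - y_i| = |-1 - (-4)| + |1 - 5| = 3 + 4 = 7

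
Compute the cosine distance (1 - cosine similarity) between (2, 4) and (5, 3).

With u = (2, 4), v = (5, 3):
u·v = 2·5 + 4·3 = 10 + 12 = 22.
|u| = √(2² + 4²) = √20, |v| = √(5² + 3²) = √34, so |u||v| = √(20·34) = √680.
cos θ = (u·v)/(|u||v|) = 22/√680 ≈ 0.8437
Cosine distance = 1 - cos θ ≈ 1 - 0.8437 = 0.1563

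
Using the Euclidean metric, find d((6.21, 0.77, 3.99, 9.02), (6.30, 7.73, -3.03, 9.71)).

√(Σ(x_i - y_i)²) = √((6.21 - 6.3)² + (0.77 - 7.73)² + (3.99 - (-3.03))² + (9.02 - 9.71)²)
= √((-0.09)² + (-6.96)² + 7.02² + (-0.69)²) = √(0.0081 + 48.4416 + 49.2804 + 0.4761) = √98.2062 ≈ 9.9099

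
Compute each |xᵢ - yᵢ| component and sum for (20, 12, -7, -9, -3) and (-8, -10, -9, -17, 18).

Σ|x_i - y_i| = |20 - (-8)| + |12 - (-10)| + |-7 - (-9)| + |-9 - (-17)| + |-3 - 18| = 28 + 22 + 2 + 8 + 21 = 81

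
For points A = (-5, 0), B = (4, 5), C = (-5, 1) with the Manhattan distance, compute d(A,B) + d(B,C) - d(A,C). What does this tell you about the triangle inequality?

d(A,B) = 9 + 5 = 14, d(B,C) = 9 + 4 = 13, d(A,C) = 0 + 1 = 1.
d(A,B) + d(B,C) - d(A,C) = 14 + 13 - 1 = 27 - 1 = 26. This is ≥ 0, so the triangle inequality holds for these points.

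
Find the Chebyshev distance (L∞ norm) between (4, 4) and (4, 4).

max(|x_i - y_i|) = max(|4 - 4|, |4 - 4|) = max(0, 0) = 0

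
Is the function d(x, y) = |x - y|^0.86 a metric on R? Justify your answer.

Yes. With 0 < p = 0.86 ≤ 1, d(x,y) = |x-y|^0.86 is a metric on R. Non-negativity and symmetry are immediate; |x-y|^0.86 = 0 ⟺ |x-y| = 0 ⟺ x = y. For the triangle inequality, the function t ↦ t^0.86 is subadditive on [0,∞) when p ≤ 1, so |x-z|^0.86 ≤ (|x-y| + |y-z|)^0.86 ≤ |x-y|^0.86 + |y-z|^0.86.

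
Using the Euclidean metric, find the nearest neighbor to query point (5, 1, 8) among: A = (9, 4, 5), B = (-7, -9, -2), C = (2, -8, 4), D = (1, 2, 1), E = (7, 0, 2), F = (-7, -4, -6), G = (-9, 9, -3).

Distances: d(A) ≈ 5.831, d(B) ≈ 18.5472, d(C) ≈ 10.2956, d(D) ≈ 8.124, d(E) ≈ 6.4031, d(F) ≈ 19.105, d(G) ≈ 19.5192. Nearest: A = (9, 4, 5) with distance 5.831.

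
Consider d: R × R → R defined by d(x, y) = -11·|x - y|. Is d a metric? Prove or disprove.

No. With c = -11 < 0, d fails non-negativity: d(9, 13) = -11·|9 - 13| = -11·4 = -44 < 0.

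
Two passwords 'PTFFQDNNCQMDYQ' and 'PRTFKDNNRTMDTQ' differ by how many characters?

Differing positions: 2, 3, 5, 9, 10, 13. Hamming distance = 6.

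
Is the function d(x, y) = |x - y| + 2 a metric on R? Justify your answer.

No. d fails identity of indiscernibles (specifically d(x,x) = 0): d(6, 6) = |6 - 6| + 2 = 0 + 2 = 2 ≠ 0.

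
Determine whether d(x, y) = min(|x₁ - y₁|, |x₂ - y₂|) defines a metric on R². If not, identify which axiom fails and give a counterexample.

No. d fails identity of indiscernibles: take x = (-4, 0) and y = (-4, 6). Then d(x,y) = min(|-4 - (-4)|, |0 - 6|) = min(0, 6) = 0, yet x ≠ y.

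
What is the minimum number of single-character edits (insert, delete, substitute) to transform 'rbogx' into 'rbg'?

Let D[i][j] be the edit distance between the first i characters of 'rbogx' and the first j characters of 'rbg', with D[i][0] = i, D[0][j] = j, and D[i][j] = D[i-1][j-1] if the characters match, else 1 + min(D[i-1][j], D[i][j-1], D[i-1][j-1]). Filling the table (rows: prefixes of 'rbogx', columns: prefixes of 'rbg'):
     ε  r  b  g
  ε  0  1  2  3
  r  1  0  1  2
  b  2  1  0  1
  o  3  2  1  1
  g  4  3  2  1
  x  5  4  3  2
The bottom-right entry gives D[5][3] = 2, so no sequence of fewer than 2 edits works. Backtracking through the table gives one optimal edit sequence (2 edits):
  rbogx → rbgx (del o @3)
  rbgx → rbg (del x @4)
Edit distance = 2.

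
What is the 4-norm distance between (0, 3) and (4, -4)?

(Σ|x_i - y_i|^4)^(1/4) = (|0 - 4|^4 + |3 - (-4)|^4)^(1/4)
= (4^4 + 7^4)^(1/4) = (256 + 2401)^(1/4) = (2657)^(1/4) ≈ 7.1796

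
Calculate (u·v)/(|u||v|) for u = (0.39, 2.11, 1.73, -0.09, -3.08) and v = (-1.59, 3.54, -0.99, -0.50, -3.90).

With u = (0.39, 2.11, 1.73, -0.09, -3.08), v = (-1.59, 3.54, -0.99, -0.50, -3.90):
u·v = 0.39·(-1.59) + 2.11·3.54 + 1.73·(-0.99) + (-0.09)·(-0.5) + (-3.08)·(-3.9) = (-0.6201) + 7.4694 + (-1.7127) + 0.045 + 12.012 = 17.1936.
|u| = √(0.39² + 2.11² + 1.73² + (-0.09)² + (-3.08)²) = √(0.1521 + 4.4521 + 2.9929 + 0.0081 + 9.4864) = √17.0916, |v| = √((-1.59)² + 3.54² + (-0.99)² + (-0.5)² + (-3.9)²) = √(2.5281 + 12.5316 + 0.9801 + 0.25 + 15.21) = √31.4998.
cos θ = (u·v)/(|u||v|) = 17.1936/(√17.0916·√31.4998) ≈ 0.741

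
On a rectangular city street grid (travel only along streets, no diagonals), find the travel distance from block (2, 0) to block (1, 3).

Σ|x_i - y_i| = |2 - 1| + |0 - 3| = 1 + 3 = 4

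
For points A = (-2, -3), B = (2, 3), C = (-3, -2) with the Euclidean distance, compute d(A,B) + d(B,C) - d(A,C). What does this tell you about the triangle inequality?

d(A,B) = √(4² + 6²) = √52 ≈ 7.2111, d(B,C) = √(5² + 5²) = √50 ≈ 7.0711, d(A,C) = √(1² + 1²) = √2 ≈ 1.4142.
d(A,B) + d(B,C) - d(A,C) = 7.2111 + 7.0711 - 1.4142 = 14.2822 - 1.4142 = 12.868 (to 4 decimal places). This is ≥ 0, so the triangle inequality holds for these points.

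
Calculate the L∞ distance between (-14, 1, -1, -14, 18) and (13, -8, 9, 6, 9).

max(|x_i - y_i|) = max(|-14 - 13|, |1 - (-8)|, |-1 - 9|, |-14 - 6|, |18 - 9|) = max(27, 9, 10, 20, 9) = 27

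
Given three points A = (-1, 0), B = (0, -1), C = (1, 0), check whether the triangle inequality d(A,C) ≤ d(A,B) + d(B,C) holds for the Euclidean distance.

d(A,B) = √(1² + 1²) = √2 ≈ 1.4142, d(B,C) = √(1² + 1²) = √2 ≈ 1.4142, d(A,C) = √(2² + 0²) = √4 = 2.
d(A,C) = 2 ≤ 1.4142 + 1.4142 = 2.8284. Triangle inequality is satisfied.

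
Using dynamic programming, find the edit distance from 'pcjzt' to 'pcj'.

Let D[i][j] be the edit distance between the first i characters of 'pcjzt' and the first j characters of 'pcj', with D[i][0] = i, D[0][j] = j, and D[i][j] = D[i-1][j-1] if the characters match, else 1 + min(D[i-1][j], D[i][j-1], D[i-1][j-1]). Filling the table (rows: prefixes of 'pcjzt', columns: prefixes of 'pcj'):
     ε  p  c  j
  ε  0  1  2  3
  p  1  0  1  2
  c  2  1  0  1
  j  3  2  1  0
  z  4  3  2  1
  t  5  4  3  2
The bottom-right entry gives D[5][3] = 2, so no sequence of fewer than 2 edits works. Backtracking through the table gives one optimal edit sequence (2 edits):
  pcjzt → pcjt (del z @4)
  pcjt → pcj (del t @4)
Edit distance = 2.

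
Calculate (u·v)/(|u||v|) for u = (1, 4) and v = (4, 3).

With u = (1, 4), v = (4, 3):
u·v = 1·4 + 4·3 = 4 + 12 = 16.
|u| = √(1² + 4²) = √17, |v| = √(4² + 3²) = √25, so |u||v| = √(17·25) = √425.
cos θ = (u·v)/(|u||v|) = 16/√425 ≈ 0.7761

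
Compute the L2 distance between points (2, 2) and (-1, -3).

(Σ|x_i - y_i|^2)^(1/2) = (|2 - (-1)|^2 + |2 - (-3)|^2)^(1/2)
= (3^2 + 5^2)^(1/2) = (9 + 25)^(1/2) = (34)^(1/2) ≈ 5.831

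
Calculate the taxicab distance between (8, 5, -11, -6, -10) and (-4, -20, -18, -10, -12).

Σ|x_i - y_i| = |8 - (-4)| + |5 - (-20)| + |-11 - (-18)| + |-6 - (-10)| + |-10 - (-12)| = 12 + 25 + 7 + 4 + 2 = 50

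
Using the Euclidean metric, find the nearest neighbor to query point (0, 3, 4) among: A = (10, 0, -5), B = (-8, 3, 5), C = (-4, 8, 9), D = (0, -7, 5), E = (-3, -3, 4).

Distances: d(A) ≈ 13.784, d(B) ≈ 8.0623, d(C) ≈ 8.124, d(D) ≈ 10.0499, d(E) ≈ 6.7082. Nearest: E = (-3, -3, 4) with distance 6.7082.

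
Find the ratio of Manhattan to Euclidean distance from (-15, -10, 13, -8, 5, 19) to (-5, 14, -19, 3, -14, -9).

L1 = |-15 - (-5)| + |-10 - 14| + |13 - (-19)| + |-8 - 3| + |5 - (-14)| + |19 - (-9)| = 10 + 24 + 32 + 11 + 19 + 28 = 124
L2 = √(10² + 24² + 32² + 11² + 19² + 28²) = √2966 ≈ 54.461
L1 ≥ L2 always (equality iff movement is along one axis); L1 > L2 here.
Ratio L1/L2 = 124/√2966 ≈ 2.2769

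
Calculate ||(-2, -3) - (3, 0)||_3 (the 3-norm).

(Σ|x_i - y_i|^3)^(1/3) = (|-2 - 3|^3 + |-3 - 0|^3)^(1/3)
= (5^3 + 3^3)^(1/3) = (125 + 27)^(1/3) = (152)^(1/3) ≈ 5.3368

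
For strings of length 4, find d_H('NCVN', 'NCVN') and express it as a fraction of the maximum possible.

Differing positions: none. Hamming distance = 0. The maximum possible Hamming distance for length-4 strings is 4, so d_H/4 = 0/4 = 0.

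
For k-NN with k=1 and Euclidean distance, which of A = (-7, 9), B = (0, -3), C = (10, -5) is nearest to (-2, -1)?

Distances: d(A) ≈ 11.1803, d(B) ≈ 2.8284, d(C) ≈ 12.6491. Nearest: B = (0, -3) with distance 2.8284.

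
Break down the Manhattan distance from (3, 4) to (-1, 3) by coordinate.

Σ|x_i - y_i| = |3 - (-1)| + |4 - 3| = 4 + 1 = 5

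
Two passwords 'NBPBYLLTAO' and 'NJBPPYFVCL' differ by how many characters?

Differing positions: 2, 3, 4, 5, 6, 7, 8, 9, 10. Hamming distance = 9.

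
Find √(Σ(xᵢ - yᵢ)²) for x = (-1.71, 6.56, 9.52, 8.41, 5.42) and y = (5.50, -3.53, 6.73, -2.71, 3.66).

√(Σ(x_i - y_i)²) = √((-1.71 - 5.5)² + (6.56 - (-3.53))² + (9.52 - 6.73)² + (8.41 - (-2.71))² + (5.42 - 3.66)²)
= √((-7.21)² + 10.09² + 2.79² + 11.12² + 1.76²) = √(51.9841 + 101.8081 + 7.7841 + 123.6544 + 3.0976) = √288.3283 ≈ 16.9802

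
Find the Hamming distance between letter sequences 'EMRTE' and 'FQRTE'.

Differing positions: 1, 2. Hamming distance = 2.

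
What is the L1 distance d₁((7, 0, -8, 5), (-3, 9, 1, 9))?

Σ|x_i - y_i| = |7 - (-3)| + |0 - 9| + |-8 - 1| + |5 - 9| = 10 + 9 + 9 + 4 = 32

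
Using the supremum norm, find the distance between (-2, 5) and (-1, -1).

max(|x_i - y_i|) = max(|-2 - (-1)|, |5 - (-1)|) = max(1, 6) = 6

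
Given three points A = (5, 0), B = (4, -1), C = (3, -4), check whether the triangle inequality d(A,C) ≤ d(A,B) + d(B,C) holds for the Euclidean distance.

d(A,B) = √(1² + 1²) = √2 ≈ 1.4142, d(B,C) = √(1² + 3²) = √10 ≈ 3.1623, d(A,C) = √(2² + 4²) = √20 ≈ 4.4721.
d(A,C) ≈ 4.4721 ≤ 1.4142 + 3.1623 = 4.5765. Triangle inequality is satisfied.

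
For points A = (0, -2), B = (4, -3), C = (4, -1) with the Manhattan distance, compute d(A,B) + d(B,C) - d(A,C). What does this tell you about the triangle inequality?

d(A,B) = 4 + 1 = 5, d(B,C) = 0 + 2 = 2, d(A,C) = 4 + 1 = 5.
d(A,B) + d(B,C) - d(A,C) = 5 + 2 - 5 = 7 - 5 = 2. This is ≥ 0, so the triangle inequality holds for these points.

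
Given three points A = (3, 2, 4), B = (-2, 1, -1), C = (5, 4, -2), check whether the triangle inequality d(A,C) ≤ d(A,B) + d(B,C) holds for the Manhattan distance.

d(A,B) = 5 + 1 + 5 = 11, d(B,C) = 7 + 3 + 1 = 11, d(A,C) = 2 + 2 + 6 = 10.
d(A,C) = 10 ≤ 11 + 11 = 22. Triangle inequality is satisfied.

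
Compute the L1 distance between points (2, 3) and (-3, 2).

Σ|x_i - y_i| = |2 - (-3)| + |3 - 2| = 5 + 1 = 6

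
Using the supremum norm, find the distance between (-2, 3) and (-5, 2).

max(|x_i - y_i|) = max(|-2 - (-5)|, |3 - 2|) = max(3, 1) = 3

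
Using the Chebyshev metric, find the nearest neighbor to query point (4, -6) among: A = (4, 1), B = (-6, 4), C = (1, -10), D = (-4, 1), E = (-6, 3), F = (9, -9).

Distances: d(A) = 7, d(B) = 10, d(C) = 4, d(D) = 8, d(E) = 10, d(F) = 5. Nearest: C = (1, -10) with distance 4.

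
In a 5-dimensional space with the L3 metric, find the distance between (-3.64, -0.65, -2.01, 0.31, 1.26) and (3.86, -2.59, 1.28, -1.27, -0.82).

(Σ|x_i - y_i|^3)^(1/3) = (|-3.64 - 3.86|^3 + |-0.65 - (-2.59)|^3 + |-2.01 - 1.28|^3 + |0.31 - (-1.27)|^3 + |1.26 - (-0.82)|^3)^(1/3)
= (7.5^3 + 1.94^3 + 3.29^3 + 1.58^3 + 2.08^3)^(1/3) ≈ (421.875 + 7.3014 + 35.6113 + 3.9443 + 8.9989)^(1/3) = (477.7309)^(1/3) ≈ 7.8174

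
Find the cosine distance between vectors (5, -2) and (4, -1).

With u = (5, -2), v = (4, -1):
u·v = 5·4 + (-2)·(-1) = 20 + 2 = 22.
|u| = √(5² + (-2)²) = √29, |v| = √(4² + (-1)²) = √17, so |u||v| = √(29·17) = √493.
cos θ = (u·v)/(|u||v|) = 22/√493 ≈ 0.9908
Cosine distance = 1 - cos θ ≈ 1 - 0.9908 = 0.0092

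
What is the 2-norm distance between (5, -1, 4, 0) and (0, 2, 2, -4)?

(Σ|x_i - y_i|^2)^(1/2) = (|5 - 0|^2 + |-1 - 2|^2 + |4 - 2|^2 + |0 - (-4)|^2)^(1/2)
= (5^2 + 3^2 + 2^2 + 4^2)^(1/2) = (25 + 9 + 4 + 16)^(1/2) = (54)^(1/2) ≈ 7.3485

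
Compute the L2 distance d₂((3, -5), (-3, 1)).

√(Σ(x_i - y_i)²) = √((3 - (-3))² + (-5 - 1)²)
= √(6² + (-6)²) = √(36 + 36) = √72 ≈ 8.4853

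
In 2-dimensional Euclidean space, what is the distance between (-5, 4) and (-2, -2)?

√(Σ(x_i - y_i)²) = √((-5 - (-2))² + (4 - (-2))²)
= √((-3)² + 6²) = √(9 + 36) = √45 ≈ 6.7082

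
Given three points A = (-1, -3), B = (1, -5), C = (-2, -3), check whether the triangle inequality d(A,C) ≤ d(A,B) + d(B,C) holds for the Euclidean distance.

d(A,B) = √(2² + 2²) = √8 ≈ 2.8284, d(B,C) = √(3² + 2²) = √13 ≈ 3.6056, d(A,C) = √(1² + 0²) = √1 = 1.
d(A,C) = 1 ≤ 2.8284 + 3.6056 = 6.434. Triangle inequality is satisfied.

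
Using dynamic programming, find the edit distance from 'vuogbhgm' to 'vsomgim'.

Let D[i][j] be the edit distance between the first i characters of 'vuogbhgm' and the first j characters of 'vsomgim', with D[i][0] = i, D[0][j] = j, and D[i][j] = D[i-1][j-1] if the characters match, else 1 + min(D[i-1][j], D[i][j-1], D[i-1][j-1]). Filling the table (rows: prefixes of 'vuogbhgm', columns: prefixes of 'vsomgim'):
     ε  v  s  o  m  g  i  m
  ε  0  1  2  3  4  5  6  7
  v  1  0  1  2  3  4  5  6
  u  2  1  1  2  3  4  5  6
  o  3  2  2  1  2  3  4  5
  g  4  3  3  2  2  2  3  4
  b  5  4  4  3  3  3  3  4
  h  6  5  5  4  4  4  4  4
  g  7  6  6  5  5  4  5  5
  m  8  7  7  6  5  5  5  5
The bottom-right entry gives D[8][7] = 5, so no sequence of fewer than 5 edits works. Backtracking through the table gives one optimal edit sequence (5 edits):
  vuogbhgm → vsogbhgm (sub u→s @2)
  vsogbhgm → vsobhgm (del g @4)
  vsobhgm → vsomhgm (sub b→m @4)
  vsomhgm → vsomggm (sub h→g @5)
  vsomggm → vsomgim (sub g→i @6)
Edit distance = 5.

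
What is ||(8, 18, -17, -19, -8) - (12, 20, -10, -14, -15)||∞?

max(|x_i - y_i|) = max(|8 - 12|, |18 - 20|, |-17 - (-10)|, |-19 - (-14)|, |-8 - (-15)|) = max(4, 2, 7, 5, 7) = 7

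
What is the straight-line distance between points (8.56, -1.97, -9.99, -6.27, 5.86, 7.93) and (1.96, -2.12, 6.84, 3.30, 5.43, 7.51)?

√(Σ(x_i - y_i)²) = √((8.56 - 1.96)² + (-1.97 - (-2.12))² + (-9.99 - 6.84)² + (-6.27 - 3.3)² + (5.86 - 5.43)² + (7.93 - 7.51)²)
= √(6.6² + 0.15² + (-16.83)² + (-9.57)² + 0.43² + 0.42²) = √(43.56 + 0.0225 + 283.2489 + 91.5849 + 0.1849 + 0.1764) = √418.7776 ≈ 20.4641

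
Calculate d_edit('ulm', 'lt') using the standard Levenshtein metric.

Let D[i][j] be the edit distance between the first i characters of 'ulm' and the first j characters of 'lt', with D[i][0] = i, D[0][j] = j, and D[i][j] = D[i-1][j-1] if the characters match, else 1 + min(D[i-1][j], D[i][j-1], D[i-1][j-1]). Filling the table (rows: prefixes of 'ulm', columns: prefixes of 'lt'):
     ε  l  t
  ε  0  1  2
  u  1  1  2
  l  2  1  2
  m  3  2  2
The bottom-right entry gives D[3][2] = 2, so no sequence of fewer than 2 edits works. Backtracking through the table gives one optimal edit sequence (2 edits):
  ulm → lm (del u @1)
  lm → lt (sub m→t @2)
Edit distance = 2.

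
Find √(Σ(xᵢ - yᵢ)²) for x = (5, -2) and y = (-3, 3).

√(Σ(x_i - y_i)²) = √((5 - (-3))² + (-2 - 3)²)
= √(8² + (-5)²) = √(64 + 25) = √89 ≈ 9.434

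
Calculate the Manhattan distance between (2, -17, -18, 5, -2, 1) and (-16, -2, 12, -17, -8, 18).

Σ|x_i - y_i| = |2 - (-16)| + |-17 - (-2)| + |-18 - 12| + |5 - (-17)| + |-2 - (-8)| + |1 - 18| = 18 + 15 + 30 + 22 + 6 + 17 = 108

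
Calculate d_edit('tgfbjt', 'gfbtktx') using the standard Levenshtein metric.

Let D[i][j] be the edit distance between the first i characters of 'tgfbjt' and the first j characters of 'gfbtktx', with D[i][0] = i, D[0][j] = j, and D[i][j] = D[i-1][j-1] if the characters match, else 1 + min(D[i-1][j], D[i][j-1], D[i-1][j-1]). Filling the table (rows: prefixes of 'tgfbjt', columns: prefixes of 'gfbtktx'):
     ε  g  f  b  t  k  t  x
  ε  0  1  2  3  4  5  6  7
  t  1  1  2  3  3  4  5  6
  g  2  1  2  3  4  4  5  6
  f  3  2  1  2  3  4  5  6
  b  4  3  2  1  2  3  4  5
  j  5  4  3  2  2  3  4  5
  t  6  5  4  3  2  3  3  4
The bottom-right entry gives D[6][7] = 4, so no sequence of fewer than 4 edits works. Backtracking through the table gives one optimal edit sequence (4 edits):
  tgfbjt → gfbjt (del t @1)
  gfbjt → gfbtjt (ins t @4)
  gfbtjt → gfbtkt (sub j→k @5)
  gfbtkt → gfbtktx (ins x @7)
Edit distance = 4.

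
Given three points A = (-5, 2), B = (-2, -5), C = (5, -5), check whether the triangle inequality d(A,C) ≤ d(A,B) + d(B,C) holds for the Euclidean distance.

d(A,B) = √(3² + 7²) = √58 ≈ 7.6158, d(B,C) = √(7² + 0²) = √49 = 7, d(A,C) = √(10² + 7²) = √149 ≈ 12.2066.
d(A,C) ≈ 12.2066 ≤ 7.6158 + 7 = 14.6158. Triangle inequality is satisfied.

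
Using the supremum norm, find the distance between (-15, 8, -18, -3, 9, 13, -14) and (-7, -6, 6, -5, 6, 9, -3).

max(|x_i - y_i|) = max(|-15 - (-7)|, |8 - (-6)|, |-18 - 6|, |-3 - (-5)|, |9 - 6|, |13 - 9|, |-14 - (-3)|) = max(8, 14, 24, 2, 3, 4, 11) = 24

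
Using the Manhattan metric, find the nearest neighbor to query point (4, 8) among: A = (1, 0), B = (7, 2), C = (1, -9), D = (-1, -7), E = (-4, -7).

Distances: d(A) = 11, d(B) = 9, d(C) = 20, d(D) = 20, d(E) = 23. Nearest: B = (7, 2) with distance 9.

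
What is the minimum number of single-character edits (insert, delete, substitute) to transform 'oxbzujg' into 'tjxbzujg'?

Let D[i][j] be the edit distance between the first i characters of 'oxbzujg' and the first j characters of 'tjxbzujg', with D[i][0] = i, D[0][j] = j, and D[i][j] = D[i-1][j-1] if the characters match, else 1 + min(D[i-1][j], D[i][j-1], D[i-1][j-1]). Filling the table (rows: prefixes of 'oxbzujg', columns: prefixes of 'tjxbzujg'):
     ε  t  j  x  b  z  u  j  g
  ε  0  1  2  3  4  5  6  7  8
  o  1  1  2  3  4  5  6  7  8
  x  2  2  2  2  3  4  5  6  7
  b  3  3  3  3  2  3  4  5  6
  z  4  4  4  4  3  2  3  4  5
  u  5  5  5  5  4  3  2  3  4
  j  6  6  5  6  5  4  3  2  3
  g  7  7  6  6  6  5  4  3  2
The bottom-right entry gives D[7][8] = 2, so no sequence of fewer than 2 edits works. Backtracking through the table gives one optimal edit sequence (2 edits):
  oxbzujg → toxbzujg (ins t @1)
  toxbzujg → tjxbzujg (sub o→j @2)
Edit distance = 2.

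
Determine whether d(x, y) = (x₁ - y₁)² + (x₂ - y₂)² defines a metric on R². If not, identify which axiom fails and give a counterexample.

No. The squared Euclidean distance fails the triangle inequality. Counterexample: x = (0, 0), y = (4, 1), z = (8, 2). d(x,z) = 8² + 2² = 68, but d(x,y) + d(y,z) = (4² + 1²) + (4² + 1²) = 17 + 17 = 34. Since 68 > 34, the triangle inequality is violated. (Note: √d, the ordinary Euclidean distance, IS a metric.)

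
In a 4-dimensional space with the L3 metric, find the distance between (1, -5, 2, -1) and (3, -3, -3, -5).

(Σ|x_i - y_i|^3)^(1/3) = (|1 - 3|^3 + |-5 - (-3)|^3 + |2 - (-3)|^3 + |-1 - (-5)|^3)^(1/3)
= (2^3 + 2^3 + 5^3 + 4^3)^(1/3) = (8 + 8 + 125 + 64)^(1/3) = (205)^(1/3) ≈ 5.8964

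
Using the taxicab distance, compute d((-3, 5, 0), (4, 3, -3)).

Σ|x_i - y_i| = |-3 - 4| + |5 - 3| + |0 - (-3)| = 7 + 2 + 3 = 12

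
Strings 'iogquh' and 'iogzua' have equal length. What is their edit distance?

Let D[i][j] be the edit distance between the first i characters of 'iogquh' and the first j characters of 'iogzua', with D[i][0] = i, D[0][j] = j, and D[i][j] = D[i-1][j-1] if the characters match, else 1 + min(D[i-1][j], D[i][j-1], D[i-1][j-1]). Filling the table (rows: prefixes of 'iogquh', columns: prefixes of 'iogzua'):
     ε  i  o  g  z  u  a
  ε  0  1  2  3  4  5  6
  i  1  0  1  2  3  4  5
  o  2  1  0  1  2  3  4
  g  3  2  1  0  1  2  3
  q  4  3  2  1  1  2  3
  u  5  4  3  2  2  1  2
  h  6  5  4  3  3  2  2
The bottom-right entry gives D[6][6] = 2, so no sequence of fewer than 2 edits works. Backtracking through the table gives one optimal edit sequence (2 edits):
  iogquh → iogzuh (sub q→z @4)
  iogzuh → iogzua (sub h→a @6)
Edit distance = 2.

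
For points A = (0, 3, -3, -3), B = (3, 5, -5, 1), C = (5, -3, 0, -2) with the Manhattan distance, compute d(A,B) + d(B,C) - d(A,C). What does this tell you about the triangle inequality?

d(A,B) = 3 + 2 + 2 + 4 = 11, d(B,C) = 2 + 8 + 5 + 3 = 18, d(A,C) = 5 + 6 + 3 + 1 = 15.
d(A,B) + d(B,C) - d(A,C) = 11 + 18 - 15 = 29 - 15 = 14. This is ≥ 0, so the triangle inequality holds for these points.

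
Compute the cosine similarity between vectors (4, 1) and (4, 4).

With u = (4, 1), v = (4, 4):
u·v = 4·4 + 1·4 = 16 + 4 = 20.
|u| = √(4² + 1²) = √17, |v| = √(4² + 4²) = √32, so |u||v| = √(17·32) = √544.
cos θ = (u·v)/(|u||v|) = 20/√544 ≈ 0.8575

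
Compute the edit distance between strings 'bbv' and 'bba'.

Let D[i][j] be the edit distance between the first i characters of 'bbv' and the first j characters of 'bba', with D[i][0] = i, D[0][j] = j, and D[i][j] = D[i-1][j-1] if the characters match, else 1 + min(D[i-1][j], D[i][j-1], D[i-1][j-1]). Filling the table (rows: prefixes of 'bbv', columns: prefixes of 'bba'):
     ε  b  b  a
  ε  0  1  2  3
  b  1  0  1  2
  b  2  1  0  1
  v  3  2  1  1
The bottom-right entry gives D[3][3] = 1, so no sequence of fewer than 1 edit works. Backtracking through the table gives one optimal edit sequence (1 edit):
  bbv → bba (sub v→a @3)
Edit distance = 1.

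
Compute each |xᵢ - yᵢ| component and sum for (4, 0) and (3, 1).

Σ|x_i - y_i| = |4 - 3| + |0 - 1| = 1 + 1 = 2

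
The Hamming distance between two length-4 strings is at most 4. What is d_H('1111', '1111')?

Differing positions: none. Hamming distance = 0. The maximum possible Hamming distance for length-4 strings is 4, so d_H/4 = 0/4 = 0.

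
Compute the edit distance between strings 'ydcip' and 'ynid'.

Let D[i][j] be the edit distance between the first i characters of 'ydcip' and the first j characters of 'ynid', with D[i][0] = i, D[0][j] = j, and D[i][j] = D[i-1][j-1] if the characters match, else 1 + min(D[i-1][j], D[i][j-1], D[i-1][j-1]). Filling the table (rows: prefixes of 'ydcip', columns: prefixes of 'ynid'):
     ε  y  n  i  d
  ε  0  1  2  3  4
  y  1  0  1  2  3
  d  2  1  1  2  2
  c  3  2  2  2  3
  i  4  3  3  2  3
  p  5  4  4  3  3
The bottom-right entry gives D[5][4] = 3, so no sequence of fewer than 3 edits works. Backtracking through the table gives one optimal edit sequence (3 edits):
  ydcip → ycip (del d @2)
  ycip → ynip (sub c→n @2)
  ynip → ynid (sub p→d @4)
Edit distance = 3.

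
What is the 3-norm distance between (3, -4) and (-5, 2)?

(Σ|x_i - y_i|^3)^(1/3) = (|3 - (-5)|^3 + |-4 - 2|^3)^(1/3)
= (8^3 + 6^3)^(1/3) = (512 + 216)^(1/3) = (728)^(1/3) ≈ 8.9959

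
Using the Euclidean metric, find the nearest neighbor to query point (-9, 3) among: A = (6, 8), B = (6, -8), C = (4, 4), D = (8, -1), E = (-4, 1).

Distances: d(A) ≈ 15.8114, d(B) ≈ 18.6011, d(C) ≈ 13.0384, d(D) ≈ 17.4642, d(E) ≈ 5.3852. Nearest: E = (-4, 1) with distance 5.3852.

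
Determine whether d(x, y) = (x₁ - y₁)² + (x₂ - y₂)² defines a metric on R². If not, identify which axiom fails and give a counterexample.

No. The squared Euclidean distance fails the triangle inequality. Counterexample: x = (0, 0), y = (5, 4), z = (10, 8). d(x,z) = 10² + 8² = 164, but d(x,y) + d(y,z) = (5² + 4²) + (5² + 4²) = 41 + 41 = 82. Since 164 > 82, the triangle inequality is violated. (Note: √d, the ordinary Euclidean distance, IS a metric.)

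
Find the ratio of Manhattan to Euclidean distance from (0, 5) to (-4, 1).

L1 = |0 - (-4)| + |5 - 1| = 4 + 4 = 8
L2 = √(4² + 4²) = √32 ≈ 5.6569
L1 ≥ L2 always (equality iff movement is along one axis); L1 > L2 here.
Ratio L1/L2 = 8/√32 ≈ 1.4142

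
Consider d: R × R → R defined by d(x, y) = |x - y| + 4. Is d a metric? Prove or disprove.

No. d fails identity of indiscernibles (specifically d(x,x) = 0): d(-3, -3) = |-3 - (-3)| + 4 = 0 + 4 = 4 ≠ 0.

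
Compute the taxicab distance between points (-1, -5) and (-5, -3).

Σ|x_i - y_i| = |-1 - (-5)| + |-5 - (-3)| = 4 + 2 = 6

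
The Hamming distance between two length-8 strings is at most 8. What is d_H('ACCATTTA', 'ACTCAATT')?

Differing positions: 3, 4, 5, 6, 8. Hamming distance = 5. The maximum possible Hamming distance for length-8 strings is 8, so d_H/8 = 5/8 = 0.625.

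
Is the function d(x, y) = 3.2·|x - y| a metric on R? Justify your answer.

Yes. Since |x - y| is a metric on R and 3.2 > 0, the positive scalar multiple 3.2·|x - y| is also a metric: scaling by a positive constant preserves non-negativity, identity (d=0 ⟺ |x-y|=0 ⟺ x=y), symmetry, and the triangle inequality.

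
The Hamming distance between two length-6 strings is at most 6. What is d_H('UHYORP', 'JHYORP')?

Differing positions: 1. Hamming distance = 1. The maximum possible Hamming distance for length-6 strings is 6, so d_H/6 = 1/6 ≈ 0.1667.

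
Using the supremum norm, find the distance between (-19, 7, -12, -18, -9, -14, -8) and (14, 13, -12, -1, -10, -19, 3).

max(|x_i - y_i|) = max(|-19 - 14|, |7 - 13|, |-12 - (-12)|, |-18 - (-1)|, |-9 - (-10)|, |-14 - (-19)|, |-8 - 3|) = max(33, 6, 0, 17, 1, 5, 11) = 33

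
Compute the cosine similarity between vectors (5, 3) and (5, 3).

With u = (5, 3), v = (5, 3):
u·v = 5·5 + 3·3 = 25 + 9 = 34.
|u| = √(5² + 3²) = √34, |v| = √(5² + 3²) = √34, so |u||v| = √(34·34) = √1156 = 34.
cos θ = (u·v)/(|u||v|) = 34/34 = 1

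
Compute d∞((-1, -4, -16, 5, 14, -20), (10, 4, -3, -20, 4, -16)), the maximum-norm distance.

max(|x_i - y_i|) = max(|-1 - 10|, |-4 - 4|, |-16 - (-3)|, |5 - (-20)|, |14 - 4|, |-20 - (-16)|) = max(11, 8, 13, 25, 10, 4) = 25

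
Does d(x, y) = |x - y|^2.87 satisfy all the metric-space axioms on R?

No. d(x,y) = |x-y|^2.87 fails the triangle inequality since p = 2.87 > 1. Counterexample: x = -2, y = 0, z = 6. d(x,z) = |-2 - 6|^2.87 = 8^2.87 ≈ 390.7224, but d(x,y) + d(y,z) = 2^2.87 + 6^2.87 ≈ 7.3107 + 171.1174 = 178.4281. Since 390.7224 > 178.4281, the triangle inequality is violated.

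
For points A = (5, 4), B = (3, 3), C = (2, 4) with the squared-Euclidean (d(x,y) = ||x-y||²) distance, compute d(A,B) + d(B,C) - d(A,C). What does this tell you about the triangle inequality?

d(A,B) = 2² + 1² = 5, d(B,C) = 1² + 1² = 2, d(A,C) = 3² + 0² = 9.
d(A,B) + d(B,C) - d(A,C) = 5 + 2 - 9 = 7 - 9 = -2. This is < 0, so the triangle inequality FAILS for these points (squared-Euclidean is not a metric).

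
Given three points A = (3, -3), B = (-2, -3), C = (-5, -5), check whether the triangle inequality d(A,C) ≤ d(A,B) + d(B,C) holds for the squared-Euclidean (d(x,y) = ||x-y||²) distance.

d(A,B) = 5² + 0² = 25, d(B,C) = 3² + 2² = 13, d(A,C) = 8² + 2² = 68.
d(A,C) = 68 > 25 + 13 = 38. Triangle inequality is VIOLATED. (Squared-Euclidean is not a metric — this is a counterexample.)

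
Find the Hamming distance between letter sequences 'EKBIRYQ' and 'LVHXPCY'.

Differing positions: 1, 2, 3, 4, 5, 6, 7. Hamming distance = 7.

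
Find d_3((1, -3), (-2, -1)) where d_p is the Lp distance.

(Σ|x_i - y_i|^3)^(1/3) = (|1 - (-2)|^3 + |-3 - (-1)|^3)^(1/3)
= (3^3 + 2^3)^(1/3) = (27 + 8)^(1/3) = (35)^(1/3) ≈ 3.2711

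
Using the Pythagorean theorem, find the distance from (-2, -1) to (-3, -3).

√(Σ(x_i - y_i)²) = √((-2 - (-3))² + (-1 - (-3))²)
= √(1² + 2²) = √(1 + 4) = √5 ≈ 2.2361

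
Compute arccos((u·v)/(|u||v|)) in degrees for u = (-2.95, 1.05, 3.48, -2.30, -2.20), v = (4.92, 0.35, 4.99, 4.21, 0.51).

With u = (-2.95, 1.05, 3.48, -2.30, -2.20), v = (4.92, 0.35, 4.99, 4.21, 0.51):
u·v = (-2.95)·4.92 + 1.05·0.35 + 3.48·4.99 + (-2.3)·4.21 + (-2.2)·0.51 = (-14.514) + 0.3675 + 17.3652 + (-9.683) + (-1.122) = -7.5863.
|u| = √((-2.95)² + 1.05² + 3.48² + (-2.3)² + (-2.2)²) = √(8.7025 + 1.1025 + 12.1104 + 5.29 + 4.84) = √32.0454, |v| = √(4.92² + 0.35² + 4.99² + 4.21² + 0.51²) = √(24.2064 + 0.1225 + 24.9001 + 17.7241 + 0.2601) = √67.2132.
cos θ = (u·v)/(|u||v|) = -7.5863/(√32.0454·√67.2132) ≈ -0.163463
θ = arccos(-0.163463) ≈ 99.41°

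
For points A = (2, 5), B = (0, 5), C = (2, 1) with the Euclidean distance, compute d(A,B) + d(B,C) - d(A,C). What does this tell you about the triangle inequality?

d(A,B) = √(2² + 0²) = √4 = 2, d(B,C) = √(2² + 4²) = √20 ≈ 4.4721, d(A,C) = √(0² + 4²) = √16 = 4.
d(A,B) + d(B,C) - d(A,C) = 2 + 4.4721 - 4 = 6.4721 - 4 = 2.4721 (to 4 decimal places). This is ≥ 0, so the triangle inequality holds for these points.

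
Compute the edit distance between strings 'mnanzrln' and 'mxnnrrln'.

Let D[i][j] be the edit distance between the first i characters of 'mnanzrln' and the first j characters of 'mxnnrrln', with D[i][0] = i, D[0][j] = j, and D[i][j] = D[i-1][j-1] if the characters match, else 1 + min(D[i-1][j], D[i][j-1], D[i-1][j-1]). Filling the table (rows: prefixes of 'mnanzrln', columns: prefixes of 'mxnnrrln'):
     ε  m  x  n  n  r  r  l  n
  ε  0  1  2  3  4  5  6  7  8
  m  1  0  1  2  3  4  5  6  7
  n  2  1  1  1  2  3  4  5  6
  a  3  2  2  2  2  3  4  5  6
  n  4  3  3  2  2  3  4  5  5
  z  5  4  4  3  3  3  4  5  6
  r  6  5  5  4  4  3  3  4  5
  l  7  6  6  5  5  4  4  3  4
  n  8  7  7  6  5  5  5  4  3
The bottom-right entry gives D[8][8] = 3, so no sequence of fewer than 3 edits works. Backtracking through the table gives one optimal edit sequence (3 edits):
  mnanzrln → mxanzrln (sub n→x @2)
  mxanzrln → mxnnzrln (sub a→n @3)
  mxnnzrln → mxnnrrln (sub z→r @5)
Edit distance = 3.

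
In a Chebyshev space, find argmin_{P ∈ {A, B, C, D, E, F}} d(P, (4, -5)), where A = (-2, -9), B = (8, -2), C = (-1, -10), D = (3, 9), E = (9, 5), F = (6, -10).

Distances: d(A) = 6, d(B) = 4, d(C) = 5, d(D) = 14, d(E) = 10, d(F) = 5. Nearest: B = (8, -2) with distance 4.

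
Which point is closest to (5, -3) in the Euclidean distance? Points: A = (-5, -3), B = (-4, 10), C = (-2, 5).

Distances: d(A) = 10, d(B) ≈ 15.8114, d(C) ≈ 10.6301. Nearest: A = (-5, -3) with distance 10.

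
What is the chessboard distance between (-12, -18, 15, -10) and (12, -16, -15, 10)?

max(|x_i - y_i|) = max(|-12 - 12|, |-18 - (-16)|, |15 - (-15)|, |-10 - 10|) = max(24, 2, 30, 20) = 30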